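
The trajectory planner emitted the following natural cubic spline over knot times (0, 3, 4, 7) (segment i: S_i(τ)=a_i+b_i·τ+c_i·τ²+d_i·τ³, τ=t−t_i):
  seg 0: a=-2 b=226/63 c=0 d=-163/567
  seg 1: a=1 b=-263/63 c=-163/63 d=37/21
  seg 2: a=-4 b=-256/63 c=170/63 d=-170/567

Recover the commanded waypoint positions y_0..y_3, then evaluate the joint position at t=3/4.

y_0 = S_0(0) = a_0 = -2
y_1 = S_1(0) = a_1 = 1
y_2 = S_2(0) = a_2 = -4
y_3 = S_2(3) = 0
t_q=3/4 is in segment 0 (τ=3/4); S_0(τ)=255/448

y_0=-2 y_1=1 y_2=-4 y_3=0
S(3/4) = 255/448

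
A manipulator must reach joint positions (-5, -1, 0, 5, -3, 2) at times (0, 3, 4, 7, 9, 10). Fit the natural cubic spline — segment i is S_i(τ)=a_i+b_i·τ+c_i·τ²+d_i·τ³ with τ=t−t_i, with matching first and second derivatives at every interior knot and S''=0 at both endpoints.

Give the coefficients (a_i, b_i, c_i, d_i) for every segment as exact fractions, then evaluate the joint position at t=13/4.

Δ: Δ0=4/3, Δ1=1, Δ2=5/3, Δ3=-4, Δ4=5
row 1: diag=8, rhs=-2; c'=1/8, d'=-1/4
row 2: denom=8−1·1/8=63/8; d'=(4−1·-1/4)/(63/8)=34/63
row 3: denom=10−3·8/21=62/7; d'=(-34−3·34/63)/(62/7)=-374/93
row 4: denom=6−2·7/31=172/31; d'=(54−2·-374/93)/(172/31)=2885/258
back: M4=2885/258
back: M3=-374/93−7/31·2885/258=-563/86
back: M2=34/63−8/21·-563/86=1174/387
back: M1=-1/4−1/8·1174/387=-487/774
M: M0=0, M1=-487/774, M2=1174/387, M3=-563/86, M4=2885/258, M5=0
seg 0: a=-5, c=M0/2=0, d=(M1−M0)/(6·3)=-487/13932, b=Δ0−h0·(2M0+M1)/6=2551/1548
seg 1: a=-1, c=M1/2=-487/1548, d=(M2−M1)/(6·1)=105/172, b=Δ1−h1·(2M1+M2)/6=545/774
seg 2: a=0, c=M2/2=587/387, d=(M3−M2)/(6·3)=-7415/13932, b=Δ2−h2·(2M2+M3)/6=2951/1548
seg 3: a=5, c=M3/2=-563/172, d=(M4−M3)/(6·2)=2287/1548, b=Δ3−h3·(2M3+M4)/6=-2603/774
seg 4: a=-3, c=M4/2=2885/516, d=(M5−M4)/(6·1)=-2885/1548, b=Δ4−h4·(2M4+M5)/6=985/774
t_q=13/4 → seg 1, τ=1/4; S=-1+545/774·τ+-487/1548·τ²+105/172·τ³=-27545/33024

  seg 0: a=-5 b=2551/1548 c=0 d=-487/13932
  seg 1: a=-1 b=545/774 c=-487/1548 d=105/172
  seg 2: a=0 b=2951/1548 c=587/387 d=-7415/13932
  seg 3: a=5 b=-2603/774 c=-563/172 d=2287/1548
  seg 4: a=-3 b=985/774 c=2885/516 d=-2885/1548
S(13/4) = -27545/33024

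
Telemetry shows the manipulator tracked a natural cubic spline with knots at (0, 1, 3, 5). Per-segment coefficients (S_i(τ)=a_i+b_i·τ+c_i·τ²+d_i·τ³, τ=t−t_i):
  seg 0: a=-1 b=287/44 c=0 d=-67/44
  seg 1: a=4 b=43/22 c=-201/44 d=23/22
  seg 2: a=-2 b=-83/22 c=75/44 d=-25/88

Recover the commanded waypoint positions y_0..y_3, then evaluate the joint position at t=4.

y_0 = S_0(0) = a_0 = -1
y_1 = S_1(0) = a_1 = 4
y_2 = S_2(0) = a_2 = -2
y_3 = S_2(2) = -5
t_q=4 is in segment 2 (τ=1); S_2(τ)=-383/88

y_0=-1 y_1=4 y_2=-2 y_3=-5
S(4) = -383/88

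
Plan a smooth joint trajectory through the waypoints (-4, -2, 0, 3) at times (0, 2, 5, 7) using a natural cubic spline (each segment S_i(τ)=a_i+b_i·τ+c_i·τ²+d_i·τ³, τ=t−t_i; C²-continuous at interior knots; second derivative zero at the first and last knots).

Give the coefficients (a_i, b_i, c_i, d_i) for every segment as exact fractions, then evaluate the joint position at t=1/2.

Δ: Δ0=1, Δ1=2/3, Δ2=3/2
row 1: diag=10, rhs=-2; c'=3/10, d'=-1/5
row 2: denom=10−3·3/10=91/10; d'=(5−3·-1/5)/(91/10)=8/13
back: M2=8/13
back: M1=-1/5−3/10·8/13=-5/13
M: M0=0, M1=-5/13, M2=8/13, M3=0
seg 0: a=-4, c=M0/2=0, d=(M1−M0)/(6·2)=-5/156, b=Δ0−h0·(2M0+M1)/6=44/39
seg 1: a=-2, c=M1/2=-5/26, d=(M2−M1)/(6·3)=1/18, b=Δ1−h1·(2M1+M2)/6=29/39
seg 2: a=0, c=M2/2=4/13, d=(M3−M2)/(6·2)=-2/39, b=Δ2−h2·(2M2+M3)/6=85/78
t_q=1/2 → seg 0, τ=1/2; S=-4+44/39·τ+0·τ²+-5/156·τ³=-1431/416

  seg 0: a=-4 b=44/39 c=0 d=-5/156
  seg 1: a=-2 b=29/39 c=-5/26 d=1/18
  seg 2: a=0 b=85/78 c=4/13 d=-2/39
S(1/2) = -1431/416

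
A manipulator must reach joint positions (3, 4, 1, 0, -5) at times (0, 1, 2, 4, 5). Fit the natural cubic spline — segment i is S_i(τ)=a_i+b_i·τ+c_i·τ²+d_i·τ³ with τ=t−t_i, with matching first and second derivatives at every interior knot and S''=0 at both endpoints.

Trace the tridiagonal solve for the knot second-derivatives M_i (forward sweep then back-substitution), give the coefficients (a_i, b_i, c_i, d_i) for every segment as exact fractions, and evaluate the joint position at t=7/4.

Δ: Δ0=1, Δ1=-3, Δ2=-1/2, Δ3=-5
row 1: diag=4, rhs=-24; c'=1/4, d'=-6
row 2: denom=6−1·1/4=23/4; d'=(15−1·-6)/(23/4)=84/23
row 3: denom=6−2·8/23=122/23; d'=(-27−2·84/23)/(122/23)=-789/122
back: M3=-789/122
back: M2=84/23−8/23·-789/122=360/61
back: M1=-6−1/4·360/61=-456/61
M: M0=0, M1=-456/61, M2=360/61, M3=-789/122, M4=0
seg 0: a=3, c=M0/2=0, d=(M1−M0)/(6·1)=-76/61, b=Δ0−h0·(2M0+M1)/6=137/61
seg 1: a=4, c=M1/2=-228/61, d=(M2−M1)/(6·1)=136/61, b=Δ1−h1·(2M1+M2)/6=-91/61
seg 2: a=1, c=M2/2=180/61, d=(M3−M2)/(6·2)=-503/488, b=Δ2−h2·(2M2+M3)/6=-139/61
seg 3: a=0, c=M3/2=-789/244, d=(M4−M3)/(6·1)=263/244, b=Δ3−h3·(2M3+M4)/6=-347/122
t_q=7/4 → seg 1, τ=3/4; S=4+-91/61·τ+-228/61·τ²+136/61·τ³=839/488

  seg 0: a=3 b=137/61 c=0 d=-76/61
  seg 1: a=4 b=-91/61 c=-228/61 d=136/61
  seg 2: a=1 b=-139/61 c=180/61 d=-503/488
  seg 3: a=0 b=-347/122 c=-789/244 d=263/244
S(7/4) = 839/488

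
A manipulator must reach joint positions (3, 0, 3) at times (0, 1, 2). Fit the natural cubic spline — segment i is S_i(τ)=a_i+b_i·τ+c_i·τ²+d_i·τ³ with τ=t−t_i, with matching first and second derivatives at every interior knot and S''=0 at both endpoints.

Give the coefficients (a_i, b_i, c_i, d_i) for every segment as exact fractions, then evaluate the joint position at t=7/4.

  seg 0: a=3 b=-9/2 c=0 d=3/2
  seg 1: a=0 b=0 c=9/2 d=-3/2
S(7/4) = 243/128

Δ: Δ0=-3, Δ1=3
row 1: diag=4, rhs=36; c'=1/4, d'=9
back: M1=9
M: M0=0, M1=9, M2=0
seg 0: a=3, c=M0/2=0, d=(M1−M0)/(6·1)=3/2, b=Δ0−h0·(2M0+M1)/6=-9/2
seg 1: a=0, c=M1/2=9/2, d=(M2−M1)/(6·1)=-3/2, b=Δ1−h1·(2M1+M2)/6=0
t_q=7/4 → seg 1, τ=3/4; S=0+0·τ+9/2·τ²+-3/2·τ³=243/128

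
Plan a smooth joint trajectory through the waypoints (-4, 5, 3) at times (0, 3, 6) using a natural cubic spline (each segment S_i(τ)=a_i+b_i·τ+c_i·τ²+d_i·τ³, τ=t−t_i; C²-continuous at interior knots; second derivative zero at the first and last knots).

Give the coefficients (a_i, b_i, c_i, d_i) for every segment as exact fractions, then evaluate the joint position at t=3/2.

  seg 0: a=-4 b=47/12 c=0 d=-11/108
  seg 1: a=5 b=7/6 c=-11/12 d=11/108
S(3/2) = 49/32

Δ: Δ0=3, Δ1=-2/3
row 1: diag=12, rhs=-22; c'=1/4, d'=-11/6
back: M1=-11/6
M: M0=0, M1=-11/6, M2=0
seg 0: a=-4, c=M0/2=0, d=(M1−M0)/(6·3)=-11/108, b=Δ0−h0·(2M0+M1)/6=47/12
seg 1: a=5, c=M1/2=-11/12, d=(M2−M1)/(6·3)=11/108, b=Δ1−h1·(2M1+M2)/6=7/6
t_q=3/2 → seg 0, τ=3/2; S=-4+47/12·τ+0·τ²+-11/108·τ³=49/32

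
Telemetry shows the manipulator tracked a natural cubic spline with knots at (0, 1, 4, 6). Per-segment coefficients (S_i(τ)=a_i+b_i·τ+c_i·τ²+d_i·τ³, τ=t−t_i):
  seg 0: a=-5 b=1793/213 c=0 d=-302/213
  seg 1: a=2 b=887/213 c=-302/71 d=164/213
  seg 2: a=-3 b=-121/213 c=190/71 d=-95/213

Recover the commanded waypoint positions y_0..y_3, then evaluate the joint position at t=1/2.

y_0 = S_0(0) = a_0 = -5
y_1 = S_1(0) = a_1 = 2
y_2 = S_2(0) = a_2 = -3
y_3 = S_2(2) = 3
t_q=1/2 is in segment 0 (τ=1/2); S_0(τ)=-275/284

y_0=-5 y_1=2 y_2=-3 y_3=3
S(1/2) = -275/284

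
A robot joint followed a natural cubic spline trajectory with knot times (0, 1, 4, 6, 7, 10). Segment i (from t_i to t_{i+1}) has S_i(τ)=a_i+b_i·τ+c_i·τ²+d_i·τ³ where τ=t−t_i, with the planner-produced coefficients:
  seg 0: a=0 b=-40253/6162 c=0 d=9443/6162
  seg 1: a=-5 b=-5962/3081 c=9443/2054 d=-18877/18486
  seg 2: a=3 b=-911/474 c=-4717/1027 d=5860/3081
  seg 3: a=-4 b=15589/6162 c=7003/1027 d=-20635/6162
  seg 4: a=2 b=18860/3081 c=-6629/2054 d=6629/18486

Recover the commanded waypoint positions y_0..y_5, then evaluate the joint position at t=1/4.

y_0 = S_0(0) = a_0 = 0
y_1 = S_1(0) = a_1 = -5
y_2 = S_2(0) = a_2 = 3
y_3 = S_3(0) = a_3 = -4
y_4 = S_4(0) = a_4 = 2
y_5 = S_4(3) = 1
t_q=1/4 is in segment 0 (τ=1/4); S_0(τ)=-211535/131456

y_0=0 y_1=-5 y_2=3 y_3=-4 y_4=2 y_5=1
S(1/4) = -211535/131456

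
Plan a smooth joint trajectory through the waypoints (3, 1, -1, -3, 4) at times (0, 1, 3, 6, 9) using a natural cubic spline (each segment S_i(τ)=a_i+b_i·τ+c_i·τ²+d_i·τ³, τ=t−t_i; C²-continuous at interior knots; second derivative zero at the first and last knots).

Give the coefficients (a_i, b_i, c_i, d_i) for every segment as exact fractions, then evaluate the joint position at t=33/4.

  seg 0: a=3 b=-1357/618 c=0 d=121/618
  seg 1: a=1 b=-497/309 c=121/206 d=-175/1236
  seg 2: a=-1 b=-296/309 c=-27/103 d=37/309
  seg 3: a=-3 b=217/309 c=84/103 d=-28/309
S(33/4) = 2763/1648

Δ: Δ0=-2, Δ1=-1, Δ2=-2/3, Δ3=7/3
row 1: diag=6, rhs=6; c'=1/3, d'=1
row 2: denom=10−2·1/3=28/3; d'=(2−2·1)/(28/3)=0
row 3: denom=12−3·9/28=309/28; d'=(18−3·0)/(309/28)=168/103
back: M3=168/103
back: M2=0−9/28·168/103=-54/103
back: M1=1−1/3·-54/103=121/103
M: M0=0, M1=121/103, M2=-54/103, M3=168/103, M4=0
seg 0: a=3, c=M0/2=0, d=(M1−M0)/(6·1)=121/618, b=Δ0−h0·(2M0+M1)/6=-1357/618
seg 1: a=1, c=M1/2=121/206, d=(M2−M1)/(6·2)=-175/1236, b=Δ1−h1·(2M1+M2)/6=-497/309
seg 2: a=-1, c=M2/2=-27/103, d=(M3−M2)/(6·3)=37/309, b=Δ2−h2·(2M2+M3)/6=-296/309
seg 3: a=-3, c=M3/2=84/103, d=(M4−M3)/(6·3)=-28/309, b=Δ3−h3·(2M3+M4)/6=217/309
t_q=33/4 → seg 3, τ=9/4; S=-3+217/309·τ+84/103·τ²+-28/309·τ³=2763/1648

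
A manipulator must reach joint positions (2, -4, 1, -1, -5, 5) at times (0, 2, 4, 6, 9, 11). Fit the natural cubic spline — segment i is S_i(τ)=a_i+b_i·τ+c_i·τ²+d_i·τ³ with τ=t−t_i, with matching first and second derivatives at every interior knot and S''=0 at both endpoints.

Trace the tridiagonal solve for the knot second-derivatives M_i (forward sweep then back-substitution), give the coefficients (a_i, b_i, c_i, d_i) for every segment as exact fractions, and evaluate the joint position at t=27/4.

  seg 0: a=2 b=-7225/1542 c=0 d=2599/6168
  seg 1: a=-4 b=286/771 c=2599/1028 d=-2257/3084
  seg 2: a=1 b=1312/771 c=-1915/1028 d=1579/6168
  seg 3: a=-1 b=-4129/1542 c=-84/257 d=1195/4626
  seg 4: a=-5 b=1801/771 c=1027/514 d=-1027/3084
S(27/4) = -101423/32896

Δ: Δ0=-3, Δ1=5/2, Δ2=-1, Δ3=-4/3, Δ4=5
row 1: diag=8, rhs=33; c'=1/4, d'=33/8
row 2: denom=8−2·1/4=15/2; d'=(-21−2·33/8)/(15/2)=-39/10
row 3: denom=10−2·4/15=142/15; d'=(-2−2·-39/10)/(142/15)=87/142
row 4: denom=10−3·45/142=1285/142; d'=(38−3·87/142)/(1285/142)=1027/257
back: M4=1027/257
back: M3=87/142−45/142·1027/257=-168/257
back: M2=-39/10−4/15·-168/257=-1915/514
back: M1=33/8−1/4·-1915/514=2599/514
M: M0=0, M1=2599/514, M2=-1915/514, M3=-168/257, M4=1027/257, M5=0
seg 0: a=2, c=M0/2=0, d=(M1−M0)/(6·2)=2599/6168, b=Δ0−h0·(2M0+M1)/6=-7225/1542
seg 1: a=-4, c=M1/2=2599/1028, d=(M2−M1)/(6·2)=-2257/3084, b=Δ1−h1·(2M1+M2)/6=286/771
seg 2: a=1, c=M2/2=-1915/1028, d=(M3−M2)/(6·2)=1579/6168, b=Δ2−h2·(2M2+M3)/6=1312/771
seg 3: a=-1, c=M3/2=-84/257, d=(M4−M3)/(6·3)=1195/4626, b=Δ3−h3·(2M3+M4)/6=-4129/1542
seg 4: a=-5, c=M4/2=1027/514, d=(M5−M4)/(6·2)=-1027/3084, b=Δ4−h4·(2M4+M5)/6=1801/771
t_q=27/4 → seg 3, τ=3/4; S=-1+-4129/1542·τ+-84/257·τ²+1195/4626·τ³=-101423/32896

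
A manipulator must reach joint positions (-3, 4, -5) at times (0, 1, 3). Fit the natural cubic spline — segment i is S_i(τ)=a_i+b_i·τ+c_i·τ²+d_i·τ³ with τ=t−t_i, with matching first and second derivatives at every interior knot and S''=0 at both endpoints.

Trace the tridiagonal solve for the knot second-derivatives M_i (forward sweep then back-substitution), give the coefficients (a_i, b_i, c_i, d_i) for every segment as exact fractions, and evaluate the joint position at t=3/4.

Δ: Δ0=7, Δ1=-9/2
row 1: diag=6, rhs=-69; c'=1/3, d'=-23/2
back: M1=-23/2
M: M0=0, M1=-23/2, M2=0
seg 0: a=-3, c=M0/2=0, d=(M1−M0)/(6·1)=-23/12, b=Δ0−h0·(2M0+M1)/6=107/12
seg 1: a=4, c=M1/2=-23/4, d=(M2−M1)/(6·2)=23/24, b=Δ1−h1·(2M1+M2)/6=19/6
t_q=3/4 → seg 0, τ=3/4; S=-3+107/12·τ+0·τ²+-23/12·τ³=737/256

  seg 0: a=-3 b=107/12 c=0 d=-23/12
  seg 1: a=4 b=19/6 c=-23/4 d=23/24
S(3/4) = 737/256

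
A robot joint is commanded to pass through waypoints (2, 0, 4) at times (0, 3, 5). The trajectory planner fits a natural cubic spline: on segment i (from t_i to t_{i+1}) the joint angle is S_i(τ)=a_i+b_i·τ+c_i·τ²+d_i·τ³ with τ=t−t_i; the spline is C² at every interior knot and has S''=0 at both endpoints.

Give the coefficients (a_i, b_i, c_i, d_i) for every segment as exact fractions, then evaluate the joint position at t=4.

Δ: Δ0=-2/3, Δ1=2
row 1: diag=10, rhs=16; c'=1/5, d'=8/5
back: M1=8/5
M: M0=0, M1=8/5, M2=0
seg 0: a=2, c=M0/2=0, d=(M1−M0)/(6·3)=4/45, b=Δ0−h0·(2M0+M1)/6=-22/15
seg 1: a=0, c=M1/2=4/5, d=(M2−M1)/(6·2)=-2/15, b=Δ1−h1·(2M1+M2)/6=14/15
t_q=4 → seg 1, τ=1; S=0+14/15·τ+4/5·τ²+-2/15·τ³=8/5

  seg 0: a=2 b=-22/15 c=0 d=4/45
  seg 1: a=0 b=14/15 c=4/5 d=-2/15
S(4) = 8/5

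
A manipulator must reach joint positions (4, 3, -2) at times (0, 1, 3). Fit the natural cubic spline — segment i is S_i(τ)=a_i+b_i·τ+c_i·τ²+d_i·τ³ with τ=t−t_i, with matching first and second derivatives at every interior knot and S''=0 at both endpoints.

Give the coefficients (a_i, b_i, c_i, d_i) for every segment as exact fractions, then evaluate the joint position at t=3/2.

  seg 0: a=4 b=-3/4 c=0 d=-1/4
  seg 1: a=3 b=-3/2 c=-3/4 d=1/8
S(3/2) = 133/64

Δ: Δ0=-1, Δ1=-5/2
row 1: diag=6, rhs=-9; c'=1/3, d'=-3/2
back: M1=-3/2
M: M0=0, M1=-3/2, M2=0
seg 0: a=4, c=M0/2=0, d=(M1−M0)/(6·1)=-1/4, b=Δ0−h0·(2M0+M1)/6=-3/4
seg 1: a=3, c=M1/2=-3/4, d=(M2−M1)/(6·2)=1/8, b=Δ1−h1·(2M1+M2)/6=-3/2
t_q=3/2 → seg 1, τ=1/2; S=3+-3/2·τ+-3/4·τ²+1/8·τ³=133/64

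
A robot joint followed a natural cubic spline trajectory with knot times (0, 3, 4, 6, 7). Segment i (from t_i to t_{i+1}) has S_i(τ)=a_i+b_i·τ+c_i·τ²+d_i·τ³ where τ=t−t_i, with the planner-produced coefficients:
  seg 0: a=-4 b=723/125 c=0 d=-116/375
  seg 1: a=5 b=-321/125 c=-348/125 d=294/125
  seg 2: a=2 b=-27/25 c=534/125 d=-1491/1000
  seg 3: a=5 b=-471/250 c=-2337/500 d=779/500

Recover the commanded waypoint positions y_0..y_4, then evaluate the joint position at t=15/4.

y_0=-4 y_1=5 y_2=2 y_3=5 y_4=0
S(15/4) = 10001/4000

y_0 = S_0(0) = a_0 = -4
y_1 = S_1(0) = a_1 = 5
y_2 = S_2(0) = a_2 = 2
y_3 = S_3(0) = a_3 = 5
y_4 = S_3(1) = 0
t_q=15/4 is in segment 1 (τ=3/4); S_1(τ)=10001/4000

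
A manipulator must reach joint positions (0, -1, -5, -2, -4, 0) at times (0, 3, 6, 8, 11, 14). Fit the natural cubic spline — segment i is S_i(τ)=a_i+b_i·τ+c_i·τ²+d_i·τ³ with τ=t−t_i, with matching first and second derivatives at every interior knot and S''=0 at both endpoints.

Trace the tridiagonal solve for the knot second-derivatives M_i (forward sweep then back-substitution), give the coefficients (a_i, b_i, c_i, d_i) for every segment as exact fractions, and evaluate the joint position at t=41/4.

  seg 0: a=0 b=119/522 c=0 d=-293/4698
  seg 1: a=-1 b=-380/261 c=-293/522 d=943/4698
  seg 2: a=-5 b=311/522 c=325/261 d=-23/58
  seg 3: a=-2 b=427/522 c=-296/261 d=1001/4698
  seg 4: a=-4 b=-61/261 c=409/522 d=-409/4698
S(41/4) = -12895/3712

Δ: Δ0=-1/3, Δ1=-4/3, Δ2=3/2, Δ3=-2/3, Δ4=4/3
row 1: diag=12, rhs=-6; c'=1/4, d'=-1/2
row 2: denom=10−3·1/4=37/4; d'=(17−3·-1/2)/(37/4)=2
row 3: denom=10−2·8/37=354/37; d'=(-13−2·2)/(354/37)=-629/354
row 4: denom=12−3·37/118=1305/118; d'=(12−3·-629/354)/(1305/118)=409/261
back: M4=409/261
back: M3=-629/354−37/118·409/261=-592/261
back: M2=2−8/37·-592/261=650/261
back: M1=-1/2−1/4·650/261=-293/261
M: M0=0, M1=-293/261, M2=650/261, M3=-592/261, M4=409/261, M5=0
seg 0: a=0, c=M0/2=0, d=(M1−M0)/(6·3)=-293/4698, b=Δ0−h0·(2M0+M1)/6=119/522
seg 1: a=-1, c=M1/2=-293/522, d=(M2−M1)/(6·3)=943/4698, b=Δ1−h1·(2M1+M2)/6=-380/261
seg 2: a=-5, c=M2/2=325/261, d=(M3−M2)/(6·2)=-23/58, b=Δ2−h2·(2M2+M3)/6=311/522
seg 3: a=-2, c=M3/2=-296/261, d=(M4−M3)/(6·3)=1001/4698, b=Δ3−h3·(2M3+M4)/6=427/522
seg 4: a=-4, c=M4/2=409/522, d=(M5−M4)/(6·3)=-409/4698, b=Δ4−h4·(2M4+M5)/6=-61/261
t_q=41/4 → seg 3, τ=9/4; S=-2+427/522·τ+-296/261·τ²+1001/4698·τ³=-12895/3712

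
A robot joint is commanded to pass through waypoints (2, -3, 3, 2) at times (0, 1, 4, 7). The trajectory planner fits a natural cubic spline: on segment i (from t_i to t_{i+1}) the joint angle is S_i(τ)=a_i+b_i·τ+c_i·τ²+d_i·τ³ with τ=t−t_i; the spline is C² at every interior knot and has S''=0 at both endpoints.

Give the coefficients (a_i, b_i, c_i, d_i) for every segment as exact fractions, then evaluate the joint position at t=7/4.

  seg 0: a=2 b=-526/87 c=0 d=91/87
  seg 1: a=-3 b=-253/87 c=91/29 d=-392/783
  seg 2: a=3 b=209/87 c=-119/87 d=119/783
S(7/4) = -1683/464

Δ: Δ0=-5, Δ1=2, Δ2=-1/3
row 1: diag=8, rhs=42; c'=3/8, d'=21/4
row 2: denom=12−3·3/8=87/8; d'=(-14−3·21/4)/(87/8)=-238/87
back: M2=-238/87
back: M1=21/4−3/8·-238/87=182/29
M: M0=0, M1=182/29, M2=-238/87, M3=0
seg 0: a=2, c=M0/2=0, d=(M1−M0)/(6·1)=91/87, b=Δ0−h0·(2M0+M1)/6=-526/87
seg 1: a=-3, c=M1/2=91/29, d=(M2−M1)/(6·3)=-392/783, b=Δ1−h1·(2M1+M2)/6=-253/87
seg 2: a=3, c=M2/2=-119/87, d=(M3−M2)/(6·3)=119/783, b=Δ2−h2·(2M2+M3)/6=209/87
t_q=7/4 → seg 1, τ=3/4; S=-3+-253/87·τ+91/29·τ²+-392/783·τ³=-1683/464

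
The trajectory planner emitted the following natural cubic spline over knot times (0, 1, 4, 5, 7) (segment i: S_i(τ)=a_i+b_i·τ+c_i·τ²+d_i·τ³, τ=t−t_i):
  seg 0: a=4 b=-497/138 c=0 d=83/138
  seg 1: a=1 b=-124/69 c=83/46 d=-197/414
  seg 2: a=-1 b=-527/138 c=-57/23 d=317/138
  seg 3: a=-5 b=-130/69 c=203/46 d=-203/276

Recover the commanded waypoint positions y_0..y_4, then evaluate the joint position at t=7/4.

y_0 = S_0(0) = a_0 = 4
y_1 = S_1(0) = a_1 = 1
y_2 = S_2(0) = a_2 = -1
y_3 = S_3(0) = a_3 = -5
y_4 = S_3(2) = 3
t_q=7/4 is in segment 1 (τ=3/4); S_1(τ)=1373/2944

y_0=4 y_1=1 y_2=-1 y_3=-5 y_4=3
S(7/4) = 1373/2944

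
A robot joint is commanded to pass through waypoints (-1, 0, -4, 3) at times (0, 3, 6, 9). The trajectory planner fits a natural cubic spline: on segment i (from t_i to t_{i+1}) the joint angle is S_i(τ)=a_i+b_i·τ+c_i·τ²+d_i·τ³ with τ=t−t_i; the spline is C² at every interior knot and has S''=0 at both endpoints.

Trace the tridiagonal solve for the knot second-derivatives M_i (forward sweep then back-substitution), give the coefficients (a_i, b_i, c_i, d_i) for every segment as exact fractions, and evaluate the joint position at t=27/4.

Δ: Δ0=1/3, Δ1=-4/3, Δ2=7/3
row 1: diag=12, rhs=-10; c'=1/4, d'=-5/6
row 2: denom=12−3·1/4=45/4; d'=(22−3·-5/6)/(45/4)=98/45
back: M2=98/45
back: M1=-5/6−1/4·98/45=-62/45
M: M0=0, M1=-62/45, M2=98/45, M3=0
seg 0: a=-1, c=M0/2=0, d=(M1−M0)/(6·3)=-31/405, b=Δ0−h0·(2M0+M1)/6=46/45
seg 1: a=0, c=M1/2=-31/45, d=(M2−M1)/(6·3)=16/81, b=Δ1−h1·(2M1+M2)/6=-47/45
seg 2: a=-4, c=M2/2=49/45, d=(M3−M2)/(6·3)=-49/405, b=Δ2−h2·(2M2+M3)/6=7/45
t_q=27/4 → seg 2, τ=3/4; S=-4+7/45·τ+49/45·τ²+-49/405·τ³=-1063/320

  seg 0: a=-1 b=46/45 c=0 d=-31/405
  seg 1: a=0 b=-47/45 c=-31/45 d=16/81
  seg 2: a=-4 b=7/45 c=49/45 d=-49/405
S(27/4) = -1063/320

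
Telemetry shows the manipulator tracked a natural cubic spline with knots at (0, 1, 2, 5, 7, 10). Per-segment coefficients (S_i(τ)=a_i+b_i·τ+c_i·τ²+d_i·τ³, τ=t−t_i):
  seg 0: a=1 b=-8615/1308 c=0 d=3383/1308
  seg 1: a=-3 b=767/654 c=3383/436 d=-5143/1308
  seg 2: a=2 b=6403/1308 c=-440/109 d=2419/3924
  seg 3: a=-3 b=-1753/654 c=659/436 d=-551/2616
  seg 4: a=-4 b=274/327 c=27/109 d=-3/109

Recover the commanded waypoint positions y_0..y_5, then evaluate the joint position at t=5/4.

y_0 = S_0(0) = a_0 = 1
y_1 = S_1(0) = a_1 = -3
y_2 = S_2(0) = a_2 = 2
y_3 = S_3(0) = a_3 = -3
y_4 = S_4(0) = a_4 = -4
y_5 = S_4(3) = 0
t_q=5/4 is in segment 1 (τ=1/4); S_1(τ)=-63713/27904

y_0=1 y_1=-3 y_2=2 y_3=-3 y_4=-4 y_5=0
S(5/4) = -63713/27904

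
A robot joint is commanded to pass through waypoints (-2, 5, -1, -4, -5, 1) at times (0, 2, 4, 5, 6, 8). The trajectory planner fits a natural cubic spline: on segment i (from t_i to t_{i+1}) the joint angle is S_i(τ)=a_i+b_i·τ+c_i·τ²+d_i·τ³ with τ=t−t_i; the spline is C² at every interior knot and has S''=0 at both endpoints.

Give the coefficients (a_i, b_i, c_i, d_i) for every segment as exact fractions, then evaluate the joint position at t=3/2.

Δ: Δ0=7/2, Δ1=-3, Δ2=-3, Δ3=-1, Δ4=3
row 1: diag=8, rhs=-39; c'=1/4, d'=-39/8
row 2: denom=6−2·1/4=11/2; d'=(0−2·-39/8)/(11/2)=39/22
row 3: denom=4−1·2/11=42/11; d'=(12−1·39/22)/(42/11)=75/28
row 4: denom=6−1·11/42=241/42; d'=(24−1·75/28)/(241/42)=1791/482
back: M4=1791/482
back: M3=75/28−11/42·1791/482=411/241
back: M2=39/22−2/11·411/241=705/482
back: M1=-39/8−1/4·705/482=-1263/241
M: M0=0, M1=-1263/241, M2=705/482, M3=411/241, M4=1791/482, M5=0
seg 0: a=-2, c=M0/2=0, d=(M1−M0)/(6·2)=-421/964, b=Δ0−h0·(2M0+M1)/6=2529/482
seg 1: a=5, c=M1/2=-1263/482, d=(M2−M1)/(6·2)=1077/1928, b=Δ1−h1·(2M1+M2)/6=3/482
seg 2: a=-1, c=M2/2=705/964, d=(M3−M2)/(6·1)=39/964, b=Δ2−h2·(2M2+M3)/6=-909/241
seg 3: a=-4, c=M3/2=411/482, d=(M4−M3)/(6·1)=323/964, b=Δ3−h3·(2M3+M4)/6=-2109/964
seg 4: a=-5, c=M4/2=1791/964, d=(M5−M4)/(6·2)=-597/1928, b=Δ4−h4·(2M4+M5)/6=126/241
t_q=3/2 → seg 0, τ=3/2; S=-2+2529/482·τ+0·τ²+-421/964·τ³=33905/7712

  seg 0: a=-2 b=2529/482 c=0 d=-421/964
  seg 1: a=5 b=3/482 c=-1263/482 d=1077/1928
  seg 2: a=-1 b=-909/241 c=705/964 d=39/964
  seg 3: a=-4 b=-2109/964 c=411/482 d=323/964
  seg 4: a=-5 b=126/241 c=1791/964 d=-597/1928
S(3/2) = 33905/7712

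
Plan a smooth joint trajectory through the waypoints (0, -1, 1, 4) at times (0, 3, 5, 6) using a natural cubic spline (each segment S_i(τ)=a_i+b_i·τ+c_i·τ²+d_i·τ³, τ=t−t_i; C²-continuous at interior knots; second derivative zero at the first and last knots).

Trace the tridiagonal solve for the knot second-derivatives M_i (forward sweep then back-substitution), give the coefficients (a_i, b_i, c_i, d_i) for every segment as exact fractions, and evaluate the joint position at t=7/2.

  seg 0: a=0 b=-23/42 c=0 d=1/42
  seg 1: a=-1 b=2/21 c=3/14 d=5/42
  seg 2: a=1 b=50/21 c=13/14 d=-13/42
S(7/2) = -99/112

Δ: Δ0=-1/3, Δ1=1, Δ2=3
row 1: diag=10, rhs=8; c'=1/5, d'=4/5
row 2: denom=6−2·1/5=28/5; d'=(12−2·4/5)/(28/5)=13/7
back: M2=13/7
back: M1=4/5−1/5·13/7=3/7
M: M0=0, M1=3/7, M2=13/7, M3=0
seg 0: a=0, c=M0/2=0, d=(M1−M0)/(6·3)=1/42, b=Δ0−h0·(2M0+M1)/6=-23/42
seg 1: a=-1, c=M1/2=3/14, d=(M2−M1)/(6·2)=5/42, b=Δ1−h1·(2M1+M2)/6=2/21
seg 2: a=1, c=M2/2=13/14, d=(M3−M2)/(6·1)=-13/42, b=Δ2−h2·(2M2+M3)/6=50/21
t_q=7/2 → seg 1, τ=1/2; S=-1+2/21·τ+3/14·τ²+5/42·τ³=-99/112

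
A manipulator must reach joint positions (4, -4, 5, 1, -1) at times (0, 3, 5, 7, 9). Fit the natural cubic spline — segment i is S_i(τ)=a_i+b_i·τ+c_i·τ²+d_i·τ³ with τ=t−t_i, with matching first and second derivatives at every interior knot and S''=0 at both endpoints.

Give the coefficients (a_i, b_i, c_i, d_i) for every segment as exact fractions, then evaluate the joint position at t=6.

  seg 0: a=4 b=-4693/852 c=0 d=269/852
  seg 1: a=-4 b=1285/426 c=807/284 d=-1789/1704
  seg 2: a=5 b=380/213 c=-491/142 d=667/852
  seg 3: a=1 b=-565/213 c=88/71 d=-44/213
S(6) = 1167/284

Δ: Δ0=-8/3, Δ1=9/2, Δ2=-2, Δ3=-1
row 1: diag=10, rhs=43; c'=1/5, d'=43/10
row 2: denom=8−2·1/5=38/5; d'=(-39−2·43/10)/(38/5)=-119/19
row 3: denom=8−2·5/19=142/19; d'=(6−2·-119/19)/(142/19)=176/71
back: M3=176/71
back: M2=-119/19−5/19·176/71=-491/71
back: M1=43/10−1/5·-491/71=807/142
M: M0=0, M1=807/142, M2=-491/71, M3=176/71, M4=0
seg 0: a=4, c=M0/2=0, d=(M1−M0)/(6·3)=269/852, b=Δ0−h0·(2M0+M1)/6=-4693/852
seg 1: a=-4, c=M1/2=807/284, d=(M2−M1)/(6·2)=-1789/1704, b=Δ1−h1·(2M1+M2)/6=1285/426
seg 2: a=5, c=M2/2=-491/142, d=(M3−M2)/(6·2)=667/852, b=Δ2−h2·(2M2+M3)/6=380/213
seg 3: a=1, c=M3/2=88/71, d=(M4−M3)/(6·2)=-44/213, b=Δ3−h3·(2M3+M4)/6=-565/213
t_q=6 → seg 2, τ=1; S=5+380/213·τ+-491/142·τ²+667/852·τ³=1167/284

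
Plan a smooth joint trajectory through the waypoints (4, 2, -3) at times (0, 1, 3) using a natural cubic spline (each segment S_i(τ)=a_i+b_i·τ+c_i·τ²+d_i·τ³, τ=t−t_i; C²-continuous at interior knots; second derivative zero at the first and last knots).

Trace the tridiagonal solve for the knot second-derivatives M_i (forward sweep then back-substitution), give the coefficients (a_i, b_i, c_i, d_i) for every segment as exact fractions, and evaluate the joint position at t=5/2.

  seg 0: a=4 b=-23/12 c=0 d=-1/12
  seg 1: a=2 b=-13/6 c=-1/4 d=1/24
S(5/2) = -107/64

Δ: Δ0=-2, Δ1=-5/2
row 1: diag=6, rhs=-3; c'=1/3, d'=-1/2
back: M1=-1/2
M: M0=0, M1=-1/2, M2=0
seg 0: a=4, c=M0/2=0, d=(M1−M0)/(6·1)=-1/12, b=Δ0−h0·(2M0+M1)/6=-23/12
seg 1: a=2, c=M1/2=-1/4, d=(M2−M1)/(6·2)=1/24, b=Δ1−h1·(2M1+M2)/6=-13/6
t_q=5/2 → seg 1, τ=3/2; S=2+-13/6·τ+-1/4·τ²+1/24·τ³=-107/64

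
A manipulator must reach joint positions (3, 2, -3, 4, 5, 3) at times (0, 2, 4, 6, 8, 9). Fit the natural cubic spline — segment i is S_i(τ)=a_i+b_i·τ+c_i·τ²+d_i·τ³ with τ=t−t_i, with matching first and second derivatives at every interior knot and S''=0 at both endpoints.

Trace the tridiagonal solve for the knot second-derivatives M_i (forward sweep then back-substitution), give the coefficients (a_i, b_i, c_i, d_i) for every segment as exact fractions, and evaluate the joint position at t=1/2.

Δ: Δ0=-1/2, Δ1=-5/2, Δ2=7/2, Δ3=1/2, Δ4=-2
row 1: diag=8, rhs=-12; c'=1/4, d'=-3/2
row 2: denom=8−2·1/4=15/2; d'=(36−2·-3/2)/(15/2)=26/5
row 3: denom=8−2·4/15=112/15; d'=(-18−2·26/5)/(112/15)=-213/56
row 4: denom=6−2·15/56=153/28; d'=(-15−2·-213/56)/(153/28)=-23/17
back: M4=-23/17
back: M3=-213/56−15/56·-23/17=-117/34
back: M2=26/5−4/15·-117/34=104/17
back: M1=-3/2−1/4·104/17=-103/34
M: M0=0, M1=-103/34, M2=104/17, M3=-117/34, M4=-23/17, M5=0
seg 0: a=3, c=M0/2=0, d=(M1−M0)/(6·2)=-103/408, b=Δ0−h0·(2M0+M1)/6=26/51
seg 1: a=2, c=M1/2=-103/68, d=(M2−M1)/(6·2)=311/408, b=Δ1−h1·(2M1+M2)/6=-257/102
seg 2: a=-3, c=M2/2=52/17, d=(M3−M2)/(6·2)=-325/408, b=Δ2−h2·(2M2+M3)/6=29/51
seg 3: a=4, c=M3/2=-117/68, d=(M4−M3)/(6·2)=71/408, b=Δ3−h3·(2M3+M4)/6=331/102
seg 4: a=5, c=M4/2=-23/34, d=(M5−M4)/(6·1)=23/102, b=Δ4−h4·(2M4+M5)/6=-79/51
t_q=1/2 → seg 0, τ=1/2; S=3+26/51·τ+0·τ²+-103/408·τ³=3507/1088

  seg 0: a=3 b=26/51 c=0 d=-103/408
  seg 1: a=2 b=-257/102 c=-103/68 d=311/408
  seg 2: a=-3 b=29/51 c=52/17 d=-325/408
  seg 3: a=4 b=331/102 c=-117/68 d=71/408
  seg 4: a=5 b=-79/51 c=-23/34 d=23/102
S(1/2) = 3507/1088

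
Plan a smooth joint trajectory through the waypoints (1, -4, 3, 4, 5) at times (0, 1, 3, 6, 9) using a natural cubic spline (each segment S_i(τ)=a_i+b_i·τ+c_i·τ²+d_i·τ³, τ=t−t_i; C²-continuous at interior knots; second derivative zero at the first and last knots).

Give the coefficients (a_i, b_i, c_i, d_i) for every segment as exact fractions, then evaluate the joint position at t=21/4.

Δ: Δ0=-5, Δ1=7/2, Δ2=1/3, Δ3=1/3
row 1: diag=6, rhs=51; c'=1/3, d'=17/2
row 2: denom=10−2·1/3=28/3; d'=(-19−2·17/2)/(28/3)=-27/7
row 3: denom=12−3·9/28=309/28; d'=(0−3·-27/7)/(309/28)=108/103
back: M3=108/103
back: M2=-27/7−9/28·108/103=-432/103
back: M1=17/2−1/3·-432/103=2039/206
M: M0=0, M1=2039/206, M2=-432/103, M3=108/103, M4=0
seg 0: a=1, c=M0/2=0, d=(M1−M0)/(6·1)=2039/1236, b=Δ0−h0·(2M0+M1)/6=-8219/1236
seg 1: a=-4, c=M1/2=2039/412, d=(M2−M1)/(6·2)=-2903/2472, b=Δ1−h1·(2M1+M2)/6=-1051/618
seg 2: a=3, c=M2/2=-216/103, d=(M3−M2)/(6·3)=30/103, b=Δ2−h2·(2M2+M3)/6=1237/309
seg 3: a=4, c=M3/2=54/103, d=(M4−M3)/(6·3)=-6/103, b=Δ3−h3·(2M3+M4)/6=-221/309
t_q=21/4 → seg 2, τ=9/4; S=3+1237/309·τ+-216/103·τ²+30/103·τ³=15519/3296

  seg 0: a=1 b=-8219/1236 c=0 d=2039/1236
  seg 1: a=-4 b=-1051/618 c=2039/412 d=-2903/2472
  seg 2: a=3 b=1237/309 c=-216/103 d=30/103
  seg 3: a=4 b=-221/309 c=54/103 d=-6/103
S(21/4) = 15519/3296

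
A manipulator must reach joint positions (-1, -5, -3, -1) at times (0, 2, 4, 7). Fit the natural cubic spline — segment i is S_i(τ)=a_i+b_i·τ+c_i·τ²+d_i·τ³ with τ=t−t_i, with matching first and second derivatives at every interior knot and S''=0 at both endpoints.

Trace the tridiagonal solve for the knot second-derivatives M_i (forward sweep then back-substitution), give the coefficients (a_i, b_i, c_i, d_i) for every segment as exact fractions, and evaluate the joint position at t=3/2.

  seg 0: a=-1 b=-160/57 c=0 d=23/114
  seg 1: a=-5 b=-22/57 c=23/19 d=-59/228
  seg 2: a=-3 b=77/57 c=-13/38 d=13/342
S(3/2) = -1377/304

Δ: Δ0=-2, Δ1=1, Δ2=2/3
row 1: diag=8, rhs=18; c'=1/4, d'=9/4
row 2: denom=10−2·1/4=19/2; d'=(-2−2·9/4)/(19/2)=-13/19
back: M2=-13/19
back: M1=9/4−1/4·-13/19=46/19
M: M0=0, M1=46/19, M2=-13/19, M3=0
seg 0: a=-1, c=M0/2=0, d=(M1−M0)/(6·2)=23/114, b=Δ0−h0·(2M0+M1)/6=-160/57
seg 1: a=-5, c=M1/2=23/19, d=(M2−M1)/(6·2)=-59/228, b=Δ1−h1·(2M1+M2)/6=-22/57
seg 2: a=-3, c=M2/2=-13/38, d=(M3−M2)/(6·3)=13/342, b=Δ2−h2·(2M2+M3)/6=77/57
t_q=3/2 → seg 0, τ=3/2; S=-1+-160/57·τ+0·τ²+23/114·τ³=-1377/304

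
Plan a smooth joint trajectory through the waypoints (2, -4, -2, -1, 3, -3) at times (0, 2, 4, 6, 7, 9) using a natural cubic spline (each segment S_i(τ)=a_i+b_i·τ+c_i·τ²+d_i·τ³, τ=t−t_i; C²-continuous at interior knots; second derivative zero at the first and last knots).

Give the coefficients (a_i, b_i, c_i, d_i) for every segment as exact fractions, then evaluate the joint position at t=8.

  seg 0: a=2 b=-4033/954 c=0 d=1171/3816
  seg 1: a=-4 b=-260/477 c=1171/636 d=-2039/3816
  seg 2: a=-2 b=389/954 c=-217/159 d=673/954
  seg 3: a=-1 b=3257/954 c=152/53 d=-2177/954
  seg 4: a=3 b=1099/477 c=-1265/318 d=1265/1908
S(8) = 1265/636

Δ: Δ0=-3, Δ1=1, Δ2=1/2, Δ3=4, Δ4=-3
row 1: diag=8, rhs=24; c'=1/4, d'=3
row 2: denom=8−2·1/4=15/2; d'=(-3−2·3)/(15/2)=-6/5
row 3: denom=6−2·4/15=82/15; d'=(21−2·-6/5)/(82/15)=351/82
row 4: denom=6−1·15/82=477/82; d'=(-42−1·351/82)/(477/82)=-1265/159
back: M4=-1265/159
back: M3=351/82−15/82·-1265/159=304/53
back: M2=-6/5−4/15·304/53=-434/159
back: M1=3−1/4·-434/159=1171/318
M: M0=0, M1=1171/318, M2=-434/159, M3=304/53, M4=-1265/159, M5=0
seg 0: a=2, c=M0/2=0, d=(M1−M0)/(6·2)=1171/3816, b=Δ0−h0·(2M0+M1)/6=-4033/954
seg 1: a=-4, c=M1/2=1171/636, d=(M2−M1)/(6·2)=-2039/3816, b=Δ1−h1·(2M1+M2)/6=-260/477
seg 2: a=-2, c=M2/2=-217/159, d=(M3−M2)/(6·2)=673/954, b=Δ2−h2·(2M2+M3)/6=389/954
seg 3: a=-1, c=M3/2=152/53, d=(M4−M3)/(6·1)=-2177/954, b=Δ3−h3·(2M3+M4)/6=3257/954
seg 4: a=3, c=M4/2=-1265/318, d=(M5−M4)/(6·2)=1265/1908, b=Δ4−h4·(2M4+M5)/6=1099/477
t_q=8 → seg 4, τ=1; S=3+1099/477·τ+-1265/318·τ²+1265/1908·τ³=1265/636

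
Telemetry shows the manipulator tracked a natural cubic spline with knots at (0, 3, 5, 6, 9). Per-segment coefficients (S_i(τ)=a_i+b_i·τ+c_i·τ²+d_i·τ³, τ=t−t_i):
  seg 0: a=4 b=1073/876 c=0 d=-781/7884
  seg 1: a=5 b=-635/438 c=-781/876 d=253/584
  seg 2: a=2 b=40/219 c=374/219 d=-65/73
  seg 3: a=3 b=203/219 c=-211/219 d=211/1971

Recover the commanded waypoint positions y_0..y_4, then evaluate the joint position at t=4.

y_0 = S_0(0) = a_0 = 4
y_1 = S_1(0) = a_1 = 5
y_2 = S_2(0) = a_2 = 2
y_3 = S_3(0) = a_3 = 3
y_4 = S_3(3) = 0
t_q=4 is in segment 1 (τ=1); S_1(τ)=5417/1752

y_0=4 y_1=5 y_2=2 y_3=3 y_4=0
S(4) = 5417/1752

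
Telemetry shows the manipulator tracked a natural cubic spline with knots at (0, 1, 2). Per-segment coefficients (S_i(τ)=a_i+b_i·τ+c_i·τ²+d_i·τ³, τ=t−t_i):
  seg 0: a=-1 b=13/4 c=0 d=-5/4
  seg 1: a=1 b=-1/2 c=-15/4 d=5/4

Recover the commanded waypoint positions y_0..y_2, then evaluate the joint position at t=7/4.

y_0=-1 y_1=1 y_2=-2
S(7/4) = -245/256

y_0 = S_0(0) = a_0 = -1
y_1 = S_1(0) = a_1 = 1
y_2 = S_1(1) = -2
t_q=7/4 is in segment 1 (τ=3/4); S_1(τ)=-245/256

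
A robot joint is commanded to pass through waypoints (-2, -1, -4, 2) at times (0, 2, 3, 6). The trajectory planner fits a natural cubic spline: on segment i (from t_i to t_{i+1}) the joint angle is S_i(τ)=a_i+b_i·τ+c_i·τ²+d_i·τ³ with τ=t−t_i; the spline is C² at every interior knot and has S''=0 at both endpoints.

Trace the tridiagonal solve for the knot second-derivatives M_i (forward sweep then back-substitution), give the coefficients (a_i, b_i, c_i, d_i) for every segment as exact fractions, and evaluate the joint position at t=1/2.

Δ: Δ0=1/2, Δ1=-3, Δ2=2
row 1: diag=6, rhs=-21; c'=1/6, d'=-7/2
row 2: denom=8−1·1/6=47/6; d'=(30−1·-7/2)/(47/6)=201/47
back: M2=201/47
back: M1=-7/2−1/6·201/47=-198/47
M: M0=0, M1=-198/47, M2=201/47, M3=0
seg 0: a=-2, c=M0/2=0, d=(M1−M0)/(6·2)=-33/94, b=Δ0−h0·(2M0+M1)/6=179/94
seg 1: a=-1, c=M1/2=-99/47, d=(M2−M1)/(6·1)=133/94, b=Δ1−h1·(2M1+M2)/6=-217/94
seg 2: a=-4, c=M2/2=201/94, d=(M3−M2)/(6·3)=-67/282, b=Δ2−h2·(2M2+M3)/6=-107/47
t_q=1/2 → seg 0, τ=1/2; S=-2+179/94·τ+0·τ²+-33/94·τ³=-821/752

  seg 0: a=-2 b=179/94 c=0 d=-33/94
  seg 1: a=-1 b=-217/94 c=-99/47 d=133/94
  seg 2: a=-4 b=-107/47 c=201/94 d=-67/282
S(1/2) = -821/752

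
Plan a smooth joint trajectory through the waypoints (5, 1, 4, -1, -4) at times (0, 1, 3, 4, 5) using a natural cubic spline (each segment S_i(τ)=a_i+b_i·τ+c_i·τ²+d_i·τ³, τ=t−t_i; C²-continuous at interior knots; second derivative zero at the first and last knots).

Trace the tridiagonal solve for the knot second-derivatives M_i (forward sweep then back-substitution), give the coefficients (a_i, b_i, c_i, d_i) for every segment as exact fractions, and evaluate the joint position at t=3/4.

  seg 0: a=5 b=-1341/244 c=0 d=365/244
  seg 1: a=1 b=-123/122 c=1095/244 d=-789/488
  seg 2: a=4 b=-150/61 c=-318/61 d=163/61
  seg 3: a=-1 b=-297/61 c=171/61 d=-57/61
S(3/4) = 23567/15616

Δ: Δ0=-4, Δ1=3/2, Δ2=-5, Δ3=-3
row 1: diag=6, rhs=33; c'=1/3, d'=11/2
row 2: denom=6−2·1/3=16/3; d'=(-39−2·11/2)/(16/3)=-75/8
row 3: denom=4−1·3/16=61/16; d'=(12−1·-75/8)/(61/16)=342/61
back: M3=342/61
back: M2=-75/8−3/16·342/61=-636/61
back: M1=11/2−1/3·-636/61=1095/122
M: M0=0, M1=1095/122, M2=-636/61, M3=342/61, M4=0
seg 0: a=5, c=M0/2=0, d=(M1−M0)/(6·1)=365/244, b=Δ0−h0·(2M0+M1)/6=-1341/244
seg 1: a=1, c=M1/2=1095/244, d=(M2−M1)/(6·2)=-789/488, b=Δ1−h1·(2M1+M2)/6=-123/122
seg 2: a=4, c=M2/2=-318/61, d=(M3−M2)/(6·1)=163/61, b=Δ2−h2·(2M2+M3)/6=-150/61
seg 3: a=-1, c=M3/2=171/61, d=(M4−M3)/(6·1)=-57/61, b=Δ3−h3·(2M3+M4)/6=-297/61
t_q=3/4 → seg 0, τ=3/4; S=5+-1341/244·τ+0·τ²+365/244·τ³=23567/15616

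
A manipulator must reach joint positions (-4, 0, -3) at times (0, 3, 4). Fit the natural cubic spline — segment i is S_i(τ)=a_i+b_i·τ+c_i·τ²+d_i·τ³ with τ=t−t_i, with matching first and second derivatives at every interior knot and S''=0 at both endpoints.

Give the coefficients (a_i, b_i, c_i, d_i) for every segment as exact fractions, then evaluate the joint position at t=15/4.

Δ: Δ0=4/3, Δ1=-3
row 1: diag=8, rhs=-26; c'=1/8, d'=-13/4
back: M1=-13/4
M: M0=0, M1=-13/4, M2=0
seg 0: a=-4, c=M0/2=0, d=(M1−M0)/(6·3)=-13/72, b=Δ0−h0·(2M0+M1)/6=71/24
seg 1: a=0, c=M1/2=-13/8, d=(M2−M1)/(6·1)=13/24, b=Δ1−h1·(2M1+M2)/6=-23/12
t_q=15/4 → seg 1, τ=3/4; S=0+-23/12·τ+-13/8·τ²+13/24·τ³=-1087/512

  seg 0: a=-4 b=71/24 c=0 d=-13/72
  seg 1: a=0 b=-23/12 c=-13/8 d=13/24
S(15/4) = -1087/512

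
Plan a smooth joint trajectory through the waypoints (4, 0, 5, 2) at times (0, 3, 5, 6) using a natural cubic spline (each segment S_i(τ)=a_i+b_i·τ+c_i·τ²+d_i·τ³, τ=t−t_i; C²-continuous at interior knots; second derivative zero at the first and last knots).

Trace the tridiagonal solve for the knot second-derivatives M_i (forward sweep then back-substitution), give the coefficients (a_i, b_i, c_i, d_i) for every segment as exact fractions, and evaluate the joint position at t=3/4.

Δ: Δ0=-4/3, Δ1=5/2, Δ2=-3
row 1: diag=10, rhs=23; c'=1/5, d'=23/10
row 2: denom=6−2·1/5=28/5; d'=(-33−2·23/10)/(28/5)=-47/7
back: M2=-47/7
back: M1=23/10−1/5·-47/7=51/14
M: M0=0, M1=51/14, M2=-47/7, M3=0
seg 0: a=4, c=M0/2=0, d=(M1−M0)/(6·3)=17/84, b=Δ0−h0·(2M0+M1)/6=-265/84
seg 1: a=0, c=M1/2=51/28, d=(M2−M1)/(6·2)=-145/168, b=Δ1−h1·(2M1+M2)/6=97/42
seg 2: a=5, c=M2/2=-47/14, d=(M3−M2)/(6·1)=47/42, b=Δ2−h2·(2M2+M3)/6=-16/21
t_q=3/4 → seg 0, τ=3/4; S=4+-265/84·τ+0·τ²+17/84·τ³=3081/1792

  seg 0: a=4 b=-265/84 c=0 d=17/84
  seg 1: a=0 b=97/42 c=51/28 d=-145/168
  seg 2: a=5 b=-16/21 c=-47/14 d=47/42
S(3/4) = 3081/1792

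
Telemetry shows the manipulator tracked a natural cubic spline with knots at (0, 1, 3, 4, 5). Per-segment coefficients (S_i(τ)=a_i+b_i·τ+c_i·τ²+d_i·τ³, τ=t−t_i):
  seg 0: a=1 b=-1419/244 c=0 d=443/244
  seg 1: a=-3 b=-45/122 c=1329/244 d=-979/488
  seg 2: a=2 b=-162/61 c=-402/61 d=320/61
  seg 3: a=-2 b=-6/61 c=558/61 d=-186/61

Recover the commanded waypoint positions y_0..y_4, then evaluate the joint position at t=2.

y_0=1 y_1=-3 y_2=2 y_3=-2 y_4=4
S(2) = 35/488

y_0 = S_0(0) = a_0 = 1
y_1 = S_1(0) = a_1 = -3
y_2 = S_2(0) = a_2 = 2
y_3 = S_3(0) = a_3 = -2
y_4 = S_3(1) = 4
t_q=2 is in segment 1 (τ=1); S_1(τ)=35/488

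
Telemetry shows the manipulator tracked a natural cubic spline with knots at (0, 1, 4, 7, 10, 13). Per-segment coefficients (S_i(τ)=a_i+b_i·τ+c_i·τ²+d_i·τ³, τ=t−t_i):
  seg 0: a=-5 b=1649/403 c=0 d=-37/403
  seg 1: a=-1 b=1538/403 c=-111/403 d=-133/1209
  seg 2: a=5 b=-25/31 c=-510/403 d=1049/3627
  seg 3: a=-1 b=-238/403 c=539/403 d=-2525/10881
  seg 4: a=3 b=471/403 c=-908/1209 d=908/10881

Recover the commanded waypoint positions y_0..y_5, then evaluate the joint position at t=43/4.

y_0=-5 y_1=-1 y_2=5 y_3=-1 y_4=3 y_5=2
S(43/4) = 22499/6448

y_0 = S_0(0) = a_0 = -5
y_1 = S_1(0) = a_1 = -1
y_2 = S_2(0) = a_2 = 5
y_3 = S_3(0) = a_3 = -1
y_4 = S_4(0) = a_4 = 3
y_5 = S_4(3) = 2
t_q=43/4 is in segment 4 (τ=3/4); S_4(τ)=22499/6448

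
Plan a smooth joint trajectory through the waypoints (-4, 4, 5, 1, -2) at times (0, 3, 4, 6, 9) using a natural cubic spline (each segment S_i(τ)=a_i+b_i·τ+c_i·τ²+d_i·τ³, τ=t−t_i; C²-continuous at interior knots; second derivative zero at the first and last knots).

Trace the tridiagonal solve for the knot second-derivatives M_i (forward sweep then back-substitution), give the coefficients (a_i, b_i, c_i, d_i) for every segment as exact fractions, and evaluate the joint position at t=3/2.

  seg 0: a=-4 b=676/219 c=0 d=-92/1971
  seg 1: a=4 b=400/219 c=-92/219 d=-89/219
  seg 2: a=5 b=-17/73 c=-359/219 d=331/876
  seg 3: a=1 b=-494/219 c=275/438 d=-275/3942
S(3/2) = 69/146

Δ: Δ0=8/3, Δ1=1, Δ2=-2, Δ3=-1
row 1: diag=8, rhs=-10; c'=1/8, d'=-5/4
row 2: denom=6−1·1/8=47/8; d'=(-18−1·-5/4)/(47/8)=-134/47
row 3: denom=10−2·16/47=438/47; d'=(6−2·-134/47)/(438/47)=275/219
back: M3=275/219
back: M2=-134/47−16/47·275/219=-718/219
back: M1=-5/4−1/8·-718/219=-184/219
M: M0=0, M1=-184/219, M2=-718/219, M3=275/219, M4=0
seg 0: a=-4, c=M0/2=0, d=(M1−M0)/(6·3)=-92/1971, b=Δ0−h0·(2M0+M1)/6=676/219
seg 1: a=4, c=M1/2=-92/219, d=(M2−M1)/(6·1)=-89/219, b=Δ1−h1·(2M1+M2)/6=400/219
seg 2: a=5, c=M2/2=-359/219, d=(M3−M2)/(6·2)=331/876, b=Δ2−h2·(2M2+M3)/6=-17/73
seg 3: a=1, c=M3/2=275/438, d=(M4−M3)/(6·3)=-275/3942, b=Δ3−h3·(2M3+M4)/6=-494/219
t_q=3/2 → seg 0, τ=3/2; S=-4+676/219·τ+0·τ²+-92/1971·τ³=69/146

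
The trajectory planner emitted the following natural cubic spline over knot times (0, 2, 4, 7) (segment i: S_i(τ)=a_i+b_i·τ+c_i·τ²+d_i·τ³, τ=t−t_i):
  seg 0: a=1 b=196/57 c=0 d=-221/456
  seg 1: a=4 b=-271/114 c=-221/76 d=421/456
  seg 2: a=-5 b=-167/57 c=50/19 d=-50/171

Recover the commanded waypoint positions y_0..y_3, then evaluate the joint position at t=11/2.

y_0=1 y_1=4 y_2=-5 y_3=2
S(11/2) = -339/76

y_0 = S_0(0) = a_0 = 1
y_1 = S_1(0) = a_1 = 4
y_2 = S_2(0) = a_2 = -5
y_3 = S_2(3) = 2
t_q=11/2 is in segment 2 (τ=3/2); S_2(τ)=-339/76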